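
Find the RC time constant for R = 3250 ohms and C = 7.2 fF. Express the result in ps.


Step 1: tau = R * C
Step 2: tau = 3250 * 7.2 fF = 3250 * 7.2e-15 F
Step 3: tau = 2.34e-11 s = 23.4 ps

23.4


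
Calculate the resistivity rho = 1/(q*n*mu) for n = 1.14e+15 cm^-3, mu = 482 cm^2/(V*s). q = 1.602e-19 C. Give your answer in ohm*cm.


Step 1: sigma = q * n * mu = 1.602e-19 * 1.14e+15 * 482 = 8.80267e-02 S/cm
Step 2: rho = 1 / sigma = 1 / 8.80267e-02 = 11.36 ohm*cm

11.36


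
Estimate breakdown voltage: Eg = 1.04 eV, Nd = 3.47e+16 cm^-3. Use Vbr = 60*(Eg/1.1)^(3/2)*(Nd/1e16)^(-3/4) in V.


Step 1: Eg/1.1 = 1.04/1.1 = 0.945455
Step 2: (Eg/1.1)^1.5 = 0.945455^1.5 = 0.919309
Step 3: (Nd/1e16)^(-0.75) = (3.47)^(-0.75) = 0.393326
Step 4: Vbr = 60 * 0.919309 * 0.393326 = 21.7 V

21.7


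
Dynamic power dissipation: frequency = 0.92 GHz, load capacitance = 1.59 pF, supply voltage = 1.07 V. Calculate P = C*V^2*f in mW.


Step 1: V^2 = 1.07^2 = 1.1449 V^2
Step 2: P = C*V^2*f = 1.59e-12 F * 1.1449 * 0.92e9 Hz
Step 3: P = 1.67475972e-03 W
Step 4: P = 1.675 mW

1.675


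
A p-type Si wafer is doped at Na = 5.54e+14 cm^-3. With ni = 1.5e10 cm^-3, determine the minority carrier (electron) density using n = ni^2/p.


Step 1: Majority hole concentration p ≈ Na = 5.54e+14 cm^-3
Step 2: n = ni^2 / Na = (1.5e10)^2 / 5.54e+14
Step 3: n = 4.06e+05 cm^-3

4.06e+05


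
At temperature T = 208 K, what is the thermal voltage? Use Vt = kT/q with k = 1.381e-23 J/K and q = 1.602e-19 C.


Step 1: kT = 1.381e-23 * 208 = 2.87248e-21 J
Step 2: Vt = kT/q = 2.87248e-21 / 1.602e-19
Step 3: Vt = 0.01793 V

0.01793


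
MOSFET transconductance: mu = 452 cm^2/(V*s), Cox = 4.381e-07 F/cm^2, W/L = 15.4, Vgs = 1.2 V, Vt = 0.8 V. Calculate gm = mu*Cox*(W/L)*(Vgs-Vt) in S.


Step 1: Vov = Vgs - Vt = 1.2 - 0.8 = 0.4 V
Step 2: gm = mu * Cox * (W/L) * Vov
Step 3: gm = 452 * 4.381e-07 * 15.4 * 0.4 = 1.22e-03 S

1.22e-03


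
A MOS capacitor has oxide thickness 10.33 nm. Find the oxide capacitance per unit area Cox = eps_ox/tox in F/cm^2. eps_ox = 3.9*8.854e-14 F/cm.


Step 1: eps_ox = 3.9 * 8.854e-14 = 3.45306e-13 F/cm
Step 2: tox in cm = 10.33 nm * 1e-7 = 1.0330e-06 cm
Step 3: Cox = 3.45306e-13 / 1.0330e-06 = 3.34e-07 F/cm^2

3.34e-07


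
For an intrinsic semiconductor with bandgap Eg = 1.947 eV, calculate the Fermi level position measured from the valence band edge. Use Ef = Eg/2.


Step 1: For an intrinsic semiconductor, the Fermi level sits at midgap.
Step 2: Ef = Eg / 2 = 1.947 / 2 = 0.9735 eV

0.9735


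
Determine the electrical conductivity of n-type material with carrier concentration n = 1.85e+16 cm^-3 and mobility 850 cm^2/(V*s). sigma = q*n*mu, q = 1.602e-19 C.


Step 1: sigma = q * n * mu
Step 2: sigma = 1.602e-19 * 1.85e+16 * 850
Step 3: sigma = 2.519e+00 S/cm

2.519e+00


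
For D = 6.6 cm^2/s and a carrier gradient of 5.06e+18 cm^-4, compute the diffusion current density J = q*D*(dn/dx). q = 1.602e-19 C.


Step 1: J = q * D * (dn/dx)
Step 2: J = 1.602e-19 * 6.6 * 5.06e+18
Step 3: J = 5.35e+00 A/cm^2

5.35e+00


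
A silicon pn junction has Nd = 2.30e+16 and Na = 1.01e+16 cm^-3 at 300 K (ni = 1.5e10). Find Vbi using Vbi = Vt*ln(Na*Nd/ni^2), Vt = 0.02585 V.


Step 1: Compute Na*Nd/ni^2 = 1.01e+16 * 2.30e+16 / (1.5e10)^2 = 1.0324e+12
Step 2: ln(1.0324e+12) = 27.6629
Step 3: Vbi = 0.02585 * 27.6629 = 0.715 V

0.715


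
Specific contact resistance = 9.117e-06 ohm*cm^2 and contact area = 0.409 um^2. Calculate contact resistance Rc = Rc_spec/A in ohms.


Step 1: Convert area to cm^2: 0.409 um^2 = 4.0900e-09 cm^2
Step 2: Rc = Rc_spec / A = 9.117e-06 / 4.0900e-09
Step 3: Rc = 2.23e+03 ohms

2.23e+03


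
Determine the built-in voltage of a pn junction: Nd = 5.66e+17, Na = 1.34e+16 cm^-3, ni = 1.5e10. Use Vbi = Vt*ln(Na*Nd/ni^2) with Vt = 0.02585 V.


Step 1: Compute Na*Nd/ni^2 = 1.34e+16 * 5.66e+17 / (1.5e10)^2 = 3.3708e+13
Step 2: ln(3.3708e+13) = 31.1488
Step 3: Vbi = 0.02585 * 31.1488 = 0.805 V

0.805


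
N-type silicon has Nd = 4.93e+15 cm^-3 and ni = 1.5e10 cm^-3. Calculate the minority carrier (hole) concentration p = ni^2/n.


Step 1: Since Nd >> ni, n ≈ Nd = 4.93e+15 cm^-3
Step 2: p = ni^2 / n = (1.5e10)^2 / 4.93e+15
Step 3: p = 2.25e20 / 4.93e+15 = 4.56e+04 cm^-3

4.56e+04


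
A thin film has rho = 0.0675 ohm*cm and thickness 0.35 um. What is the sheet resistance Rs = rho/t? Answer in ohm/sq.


Step 1: Convert thickness to cm: t = 0.35 um = 3.5000e-05 cm
Step 2: Rs = rho / t = 0.0675 / 3.5000e-05
Step 3: Rs = 1928.6 ohm/sq

1928.6


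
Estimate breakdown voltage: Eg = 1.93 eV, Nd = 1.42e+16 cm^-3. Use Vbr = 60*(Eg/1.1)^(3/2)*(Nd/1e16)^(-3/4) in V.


Step 1: Eg/1.1 = 1.93/1.1 = 1.754545
Step 2: (Eg/1.1)^1.5 = 1.754545^1.5 = 2.324057
Step 3: (Nd/1e16)^(-0.75) = (1.42)^(-0.75) = 0.768748
Step 4: Vbr = 60 * 2.324057 * 0.768748 = 107.2 V

107.2


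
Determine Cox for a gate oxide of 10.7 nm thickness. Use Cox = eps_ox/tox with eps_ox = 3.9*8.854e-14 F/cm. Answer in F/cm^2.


Step 1: eps_ox = 3.9 * 8.854e-14 = 3.45306e-13 F/cm
Step 2: tox in cm = 10.7 nm * 1e-7 = 1.0700e-06 cm
Step 3: Cox = 3.45306e-13 / 1.0700e-06 = 3.23e-07 F/cm^2

3.23e-07


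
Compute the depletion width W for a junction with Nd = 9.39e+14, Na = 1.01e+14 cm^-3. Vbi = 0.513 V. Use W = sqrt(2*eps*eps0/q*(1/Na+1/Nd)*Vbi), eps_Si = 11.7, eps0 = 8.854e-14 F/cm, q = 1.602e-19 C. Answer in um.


Step 1: 1/Na + 1/Nd = 1/1.01e+14 + 1/9.39e+14 = 1.09660e-14
Step 2: 2*eps*eps0/q = 2*11.7*8.854e-14/1.602e-19 = 1.293281e+07
Step 3: W^2 = 1.293281e+07 * 1.09660e-14 * 0.513 = 7.27543e-08
Step 4: W = sqrt(7.27543e-08) = 2.697e-04 cm = 2.697 um

2.697


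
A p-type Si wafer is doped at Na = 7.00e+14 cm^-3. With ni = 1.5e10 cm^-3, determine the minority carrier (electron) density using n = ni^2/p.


Step 1: Majority hole concentration p ≈ Na = 7.00e+14 cm^-3
Step 2: n = ni^2 / Na = (1.5e10)^2 / 7.00e+14
Step 3: n = 3.21e+05 cm^-3

3.21e+05


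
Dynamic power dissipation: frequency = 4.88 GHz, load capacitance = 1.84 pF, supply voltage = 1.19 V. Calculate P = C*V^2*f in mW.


Step 1: V^2 = 1.19^2 = 1.4161 V^2
Step 2: P = C*V^2*f = 1.84e-12 F * 1.4161 * 4.88e9 Hz
Step 3: P = 1.271544512e-02 W
Step 4: P = 12.715 mW

12.715


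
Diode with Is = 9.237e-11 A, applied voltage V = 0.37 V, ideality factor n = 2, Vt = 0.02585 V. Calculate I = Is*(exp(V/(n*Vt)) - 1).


Step 1: V/(n*Vt) = 0.37/(2*0.02585) = 7.1567
Step 2: exp(7.1567) = 1.2827e+03
Step 3: I = 9.237e-11 * (1.2827e+03 - 1) = 1.18e-07 A

1.18e-07


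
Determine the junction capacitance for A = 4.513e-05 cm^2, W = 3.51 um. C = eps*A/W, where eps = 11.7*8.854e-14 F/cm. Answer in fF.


Step 1: eps_Si = 11.7 * 8.854e-14 = 1.035918e-12 F/cm
Step 2: W in cm = 3.51 * 1e-4 = 3.51e-04 cm
Step 3: C = 1.035918e-12 * 4.513e-05 / 3.51e-04 = 1.331937e-13 F
Step 4: C = 133.19 fF

133.19


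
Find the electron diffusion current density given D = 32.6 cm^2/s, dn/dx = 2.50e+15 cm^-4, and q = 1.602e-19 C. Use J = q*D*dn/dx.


Step 1: J = q * D * (dn/dx)
Step 2: J = 1.602e-19 * 32.6 * 2.50e+15
Step 3: J = 1.31e-02 A/cm^2

1.31e-02


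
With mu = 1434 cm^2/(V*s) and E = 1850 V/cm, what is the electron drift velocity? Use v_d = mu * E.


Step 1: v_d = mu * E
Step 2: v_d = 1434 * 1850 = 2652900
Step 3: v_d = 2.65e+06 cm/s

2.65e+06


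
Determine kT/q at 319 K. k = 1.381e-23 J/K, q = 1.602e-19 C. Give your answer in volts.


Step 1: kT = 1.381e-23 * 319 = 4.40539e-21 J
Step 2: Vt = kT/q = 4.40539e-21 / 1.602e-19
Step 3: Vt = 0.0275 V

0.0275


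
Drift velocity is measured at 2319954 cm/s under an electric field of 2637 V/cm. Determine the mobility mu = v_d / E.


Step 1: mu = v_d / E
Step 2: mu = 2319954 / 2637
Step 3: mu = 879.77 cm^2/(V*s)

879.77


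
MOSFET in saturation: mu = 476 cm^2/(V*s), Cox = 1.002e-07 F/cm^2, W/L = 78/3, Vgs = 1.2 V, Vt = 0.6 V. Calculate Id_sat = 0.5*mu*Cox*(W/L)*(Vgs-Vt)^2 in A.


Step 1: Overdrive voltage Vov = Vgs - Vt = 1.2 - 0.6 = 0.6 V
Step 2: W/L = 78/3 = 26
Step 3: Id = 0.5 * 476 * 1.002e-07 * 26 * 0.6^2
Step 4: Id = 2.23e-04 A

2.23e-04


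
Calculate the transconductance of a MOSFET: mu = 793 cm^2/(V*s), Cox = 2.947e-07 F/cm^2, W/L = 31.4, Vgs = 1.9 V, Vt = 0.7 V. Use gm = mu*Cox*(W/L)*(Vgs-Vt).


Step 1: Vov = Vgs - Vt = 1.9 - 0.7 = 1.2 V
Step 2: gm = mu * Cox * (W/L) * Vov
Step 3: gm = 793 * 2.947e-07 * 31.4 * 1.2 = 8.81e-03 S

8.81e-03


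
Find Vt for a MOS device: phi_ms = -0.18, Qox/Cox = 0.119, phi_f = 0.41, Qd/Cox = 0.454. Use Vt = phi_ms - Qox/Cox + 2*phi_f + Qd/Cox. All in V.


Step 1: Vt = phi_ms - Qox/Cox + 2*phi_f + Qd/Cox
Step 2: Vt = -0.18 - 0.119 + 2*0.41 + 0.454
Step 3: Vt = -0.18 - 0.119 + 0.82 + 0.454
Step 4: Vt = 0.975 V

0.975


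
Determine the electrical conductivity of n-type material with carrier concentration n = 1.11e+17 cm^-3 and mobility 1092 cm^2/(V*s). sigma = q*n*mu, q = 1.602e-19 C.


Step 1: sigma = q * n * mu
Step 2: sigma = 1.602e-19 * 1.11e+17 * 1092
Step 3: sigma = 1.942e+01 S/cm

1.942e+01


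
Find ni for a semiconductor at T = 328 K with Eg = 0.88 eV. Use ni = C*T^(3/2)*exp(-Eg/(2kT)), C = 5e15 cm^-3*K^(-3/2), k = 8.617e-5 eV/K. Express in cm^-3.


Step 1: Compute kT = 8.617e-5 * 328 = 0.02826376 eV
Step 2: Exponent = -Eg/(2kT) = -0.88/(2*0.02826376) = -15.56764
Step 3: T^(3/2) = 328^1.5 = 5940.33
Step 4: ni = 5e15 * 5940.33 * exp(-15.56764) = 5.15e+12 cm^-3

5.15e+12


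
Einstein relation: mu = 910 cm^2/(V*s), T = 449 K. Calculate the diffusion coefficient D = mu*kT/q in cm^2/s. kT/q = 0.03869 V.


Step 1: D = mu * (kT/q)
Step 2: D = 910 * 0.03869
Step 3: D = 35.21 cm^2/s

35.21


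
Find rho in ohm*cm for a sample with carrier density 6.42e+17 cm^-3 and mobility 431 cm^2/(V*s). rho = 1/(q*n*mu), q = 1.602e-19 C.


Step 1: sigma = q * n * mu = 1.602e-19 * 6.42e+17 * 431 = 4.43277e+01 S/cm
Step 2: rho = 1 / sigma = 1 / 4.43277e+01 = 0.02256 ohm*cm

0.02256


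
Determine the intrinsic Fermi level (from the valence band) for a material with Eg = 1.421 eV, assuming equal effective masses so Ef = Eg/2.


Step 1: For an intrinsic semiconductor, the Fermi level sits at midgap.
Step 2: Ef = Eg / 2 = 1.421 / 2 = 0.7105 eV

0.7105


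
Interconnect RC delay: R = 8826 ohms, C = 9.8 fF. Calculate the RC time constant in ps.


Step 1: tau = R * C
Step 2: tau = 8826 * 9.8 fF = 8826 * 9.8e-15 F
Step 3: tau = 8.64948e-11 s = 86.4948 ps

86.4948


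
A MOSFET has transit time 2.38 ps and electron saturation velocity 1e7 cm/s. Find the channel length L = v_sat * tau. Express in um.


Step 1: tau in seconds = 2.38 ps * 1e-12 = 2.3800e-12 s
Step 2: L = v_sat * tau = 1e7 * 2.3800e-12 = 2.3800e-05 cm
Step 3: L in um = 2.3800e-05 * 1e4 = 0.238 um

0.238


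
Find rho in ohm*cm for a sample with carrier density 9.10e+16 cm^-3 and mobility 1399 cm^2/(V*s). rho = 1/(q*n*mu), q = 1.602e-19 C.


Step 1: sigma = q * n * mu = 1.602e-19 * 9.10e+16 * 1399 = 2.03949e+01 S/cm
Step 2: rho = 1 / sigma = 1 / 2.03949e+01 = 0.04903 ohm*cm

0.04903


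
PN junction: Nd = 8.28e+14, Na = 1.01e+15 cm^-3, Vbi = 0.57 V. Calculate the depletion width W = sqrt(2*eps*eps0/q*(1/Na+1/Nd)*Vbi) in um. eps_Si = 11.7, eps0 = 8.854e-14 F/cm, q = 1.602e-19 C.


Step 1: 1/Na + 1/Nd = 1/1.01e+15 + 1/8.28e+14 = 2.19783e-15
Step 2: 2*eps*eps0/q = 2*11.7*8.854e-14/1.602e-19 = 1.293281e+07
Step 3: W^2 = 1.293281e+07 * 2.19783e-15 * 0.57 = 1.62017e-08
Step 4: W = sqrt(1.62017e-08) = 1.273e-04 cm = 1.273 um

1.273


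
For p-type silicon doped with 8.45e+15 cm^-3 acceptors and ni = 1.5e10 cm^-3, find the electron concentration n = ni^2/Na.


Step 1: Majority hole concentration p ≈ Na = 8.45e+15 cm^-3
Step 2: n = ni^2 / Na = (1.5e10)^2 / 8.45e+15
Step 3: n = 2.66e+04 cm^-3

2.66e+04


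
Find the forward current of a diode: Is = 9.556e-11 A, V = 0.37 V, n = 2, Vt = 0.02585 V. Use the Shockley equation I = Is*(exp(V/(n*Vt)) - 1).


Step 1: V/(n*Vt) = 0.37/(2*0.02585) = 7.1567
Step 2: exp(7.1567) = 1.2827e+03
Step 3: I = 9.556e-11 * (1.2827e+03 - 1) = 1.22e-07 A

1.22e-07


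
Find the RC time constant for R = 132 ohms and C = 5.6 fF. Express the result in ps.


Step 1: tau = R * C
Step 2: tau = 132 * 5.6 fF = 132 * 5.6e-15 F
Step 3: tau = 7.392e-13 s = 0.7392 ps

0.7392


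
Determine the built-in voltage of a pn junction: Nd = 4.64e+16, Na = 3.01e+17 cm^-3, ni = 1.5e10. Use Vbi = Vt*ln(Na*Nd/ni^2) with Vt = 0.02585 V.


Step 1: Compute Na*Nd/ni^2 = 3.01e+17 * 4.64e+16 / (1.5e10)^2 = 6.2073e+13
Step 2: ln(6.2073e+13) = 31.7593
Step 3: Vbi = 0.02585 * 31.7593 = 0.821 V

0.821


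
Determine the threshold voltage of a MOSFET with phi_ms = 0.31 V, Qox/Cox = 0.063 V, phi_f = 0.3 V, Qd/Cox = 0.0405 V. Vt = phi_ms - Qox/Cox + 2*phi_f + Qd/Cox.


Step 1: Vt = phi_ms - Qox/Cox + 2*phi_f + Qd/Cox
Step 2: Vt = 0.31 - 0.063 + 2*0.3 + 0.0405
Step 3: Vt = 0.31 - 0.063 + 0.6 + 0.0405
Step 4: Vt = 0.8875 V

0.8875


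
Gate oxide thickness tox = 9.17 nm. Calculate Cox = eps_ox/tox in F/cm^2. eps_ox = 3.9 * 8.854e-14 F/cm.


Step 1: eps_ox = 3.9 * 8.854e-14 = 3.45306e-13 F/cm
Step 2: tox in cm = 9.17 nm * 1e-7 = 9.1700e-07 cm
Step 3: Cox = 3.45306e-13 / 9.1700e-07 = 3.77e-07 F/cm^2

3.77e-07


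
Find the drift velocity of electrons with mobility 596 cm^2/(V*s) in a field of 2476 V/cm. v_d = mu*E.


Step 1: v_d = mu * E
Step 2: v_d = 596 * 2476 = 1475696
Step 3: v_d = 1.48e+06 cm/s

1.48e+06


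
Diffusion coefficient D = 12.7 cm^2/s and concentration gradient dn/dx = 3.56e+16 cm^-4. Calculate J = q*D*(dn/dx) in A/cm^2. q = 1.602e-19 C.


Step 1: J = q * D * (dn/dx)
Step 2: J = 1.602e-19 * 12.7 * 3.56e+16
Step 3: J = 7.24e-02 A/cm^2

7.24e-02


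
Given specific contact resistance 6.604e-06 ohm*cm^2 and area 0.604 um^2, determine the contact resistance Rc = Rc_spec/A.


Step 1: Convert area to cm^2: 0.604 um^2 = 6.0400e-09 cm^2
Step 2: Rc = Rc_spec / A = 6.604e-06 / 6.0400e-09
Step 3: Rc = 1.09e+03 ohms

1.09e+03


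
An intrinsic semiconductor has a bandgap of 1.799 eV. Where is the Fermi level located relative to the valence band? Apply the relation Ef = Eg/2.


Step 1: For an intrinsic semiconductor, the Fermi level sits at midgap.
Step 2: Ef = Eg / 2 = 1.799 / 2 = 0.8995 eV

0.8995


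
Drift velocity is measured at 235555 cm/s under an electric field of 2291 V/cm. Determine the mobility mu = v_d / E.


Step 1: mu = v_d / E
Step 2: mu = 235555 / 2291
Step 3: mu = 102.82 cm^2/(V*s)

102.82


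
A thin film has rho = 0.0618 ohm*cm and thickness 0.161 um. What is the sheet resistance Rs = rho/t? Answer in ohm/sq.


Step 1: Convert thickness to cm: t = 0.161 um = 1.6100e-05 cm
Step 2: Rs = rho / t = 0.0618 / 1.6100e-05
Step 3: Rs = 3838.5 ohm/sq

3838.5


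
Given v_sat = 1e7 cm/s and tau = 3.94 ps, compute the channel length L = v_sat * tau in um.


Step 1: tau in seconds = 3.94 ps * 1e-12 = 3.9400e-12 s
Step 2: L = v_sat * tau = 1e7 * 3.9400e-12 = 3.9400e-05 cm
Step 3: L in um = 3.9400e-05 * 1e4 = 0.394 um

0.394


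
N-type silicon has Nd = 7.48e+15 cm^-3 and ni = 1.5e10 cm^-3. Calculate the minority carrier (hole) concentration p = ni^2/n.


Step 1: Since Nd >> ni, n ≈ Nd = 7.48e+15 cm^-3
Step 2: p = ni^2 / n = (1.5e10)^2 / 7.48e+15
Step 3: p = 2.25e20 / 7.48e+15 = 3.01e+04 cm^-3

3.01e+04


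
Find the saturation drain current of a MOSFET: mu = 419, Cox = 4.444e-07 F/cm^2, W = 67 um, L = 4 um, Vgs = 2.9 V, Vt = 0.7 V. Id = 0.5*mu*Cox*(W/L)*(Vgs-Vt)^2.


Step 1: Overdrive voltage Vov = Vgs - Vt = 2.9 - 0.7 = 2.2 V
Step 2: W/L = 67/4 = 16.75
Step 3: Id = 0.5 * 419 * 4.444e-07 * 16.75 * 2.2^2
Step 4: Id = 7.55e-03 A

7.55e-03


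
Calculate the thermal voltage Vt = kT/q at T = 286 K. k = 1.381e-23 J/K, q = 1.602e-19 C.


Step 1: kT = 1.381e-23 * 286 = 3.94966e-21 J
Step 2: Vt = kT/q = 3.94966e-21 / 1.602e-19
Step 3: Vt = 0.02465 V

0.02465


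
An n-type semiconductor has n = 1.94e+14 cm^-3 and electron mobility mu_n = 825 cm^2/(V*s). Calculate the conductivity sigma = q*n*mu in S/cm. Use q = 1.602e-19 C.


Step 1: sigma = q * n * mu
Step 2: sigma = 1.602e-19 * 1.94e+14 * 825
Step 3: sigma = 2.564e-02 S/cm

2.564e-02


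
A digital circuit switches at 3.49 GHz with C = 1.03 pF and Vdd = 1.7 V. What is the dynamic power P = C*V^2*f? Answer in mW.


Step 1: V^2 = 1.7^2 = 2.89 V^2
Step 2: P = C*V^2*f = 1.03e-12 F * 2.89 * 3.49e9 Hz
Step 3: P = 1.0388683e-02 W
Step 4: P = 10.389 mW

10.389


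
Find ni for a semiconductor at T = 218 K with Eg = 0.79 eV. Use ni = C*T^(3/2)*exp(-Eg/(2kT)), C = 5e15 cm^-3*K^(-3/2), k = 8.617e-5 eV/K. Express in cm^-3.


Step 1: Compute kT = 8.617e-5 * 218 = 0.01878506 eV
Step 2: Exponent = -Eg/(2kT) = -0.79/(2*0.01878506) = -21.02735
Step 3: T^(3/2) = 218^1.5 = 3218.73
Step 4: ni = 5e15 * 3218.73 * exp(-21.02735) = 1.19e+10 cm^-3

1.19e+10


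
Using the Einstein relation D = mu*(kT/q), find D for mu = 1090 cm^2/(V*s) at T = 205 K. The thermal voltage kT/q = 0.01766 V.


Step 1: D = mu * (kT/q)
Step 2: D = 1090 * 0.01766
Step 3: D = 19.25 cm^2/s

19.25


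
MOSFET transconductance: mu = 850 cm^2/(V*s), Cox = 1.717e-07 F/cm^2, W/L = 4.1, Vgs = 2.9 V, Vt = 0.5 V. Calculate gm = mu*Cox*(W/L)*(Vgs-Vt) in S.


Step 1: Vov = Vgs - Vt = 2.9 - 0.5 = 2.4 V
Step 2: gm = mu * Cox * (W/L) * Vov
Step 3: gm = 850 * 1.717e-07 * 4.1 * 2.4 = 1.44e-03 S

1.44e-03


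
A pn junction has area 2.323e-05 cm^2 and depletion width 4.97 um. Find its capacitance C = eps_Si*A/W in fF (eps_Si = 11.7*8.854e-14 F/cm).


Step 1: eps_Si = 11.7 * 8.854e-14 = 1.035918e-12 F/cm
Step 2: W in cm = 4.97 * 1e-4 = 4.97e-04 cm
Step 3: C = 1.035918e-12 * 2.323e-05 / 4.97e-04 = 4.841927e-14 F
Step 4: C = 48.42 fF

48.42


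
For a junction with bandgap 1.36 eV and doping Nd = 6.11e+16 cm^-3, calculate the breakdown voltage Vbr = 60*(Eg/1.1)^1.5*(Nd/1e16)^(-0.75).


Step 1: Eg/1.1 = 1.36/1.1 = 1.236364
Step 2: (Eg/1.1)^1.5 = 1.236364^1.5 = 1.374737
Step 3: (Nd/1e16)^(-0.75) = (6.11)^(-0.75) = 0.257317
Step 4: Vbr = 60 * 1.374737 * 0.257317 = 21.2 V

21.2


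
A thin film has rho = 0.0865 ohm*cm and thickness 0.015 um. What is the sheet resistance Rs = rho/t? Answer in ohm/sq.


Step 1: Convert thickness to cm: t = 0.015 um = 1.5000e-06 cm
Step 2: Rs = rho / t = 0.0865 / 1.5000e-06
Step 3: Rs = 57666.7 ohm/sq

57666.7


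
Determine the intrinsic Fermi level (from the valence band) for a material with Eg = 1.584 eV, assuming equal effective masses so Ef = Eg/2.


Step 1: For an intrinsic semiconductor, the Fermi level sits at midgap.
Step 2: Ef = Eg / 2 = 1.584 / 2 = 0.792 eV

0.792


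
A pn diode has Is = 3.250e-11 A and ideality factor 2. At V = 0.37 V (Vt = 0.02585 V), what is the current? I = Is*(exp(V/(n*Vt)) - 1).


Step 1: V/(n*Vt) = 0.37/(2*0.02585) = 7.1567
Step 2: exp(7.1567) = 1.2827e+03
Step 3: I = 3.250e-11 * (1.2827e+03 - 1) = 4.17e-08 A

4.17e-08


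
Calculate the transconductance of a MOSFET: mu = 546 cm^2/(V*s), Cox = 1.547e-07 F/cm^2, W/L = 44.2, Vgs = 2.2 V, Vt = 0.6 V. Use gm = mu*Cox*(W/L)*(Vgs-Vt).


Step 1: Vov = Vgs - Vt = 2.2 - 0.6 = 1.6 V
Step 2: gm = mu * Cox * (W/L) * Vov
Step 3: gm = 546 * 1.547e-07 * 44.2 * 1.6 = 5.97e-03 S

5.97e-03


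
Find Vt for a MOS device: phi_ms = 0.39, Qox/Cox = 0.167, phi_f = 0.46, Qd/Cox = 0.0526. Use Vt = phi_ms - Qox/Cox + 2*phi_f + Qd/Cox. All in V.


Step 1: Vt = phi_ms - Qox/Cox + 2*phi_f + Qd/Cox
Step 2: Vt = 0.39 - 0.167 + 2*0.46 + 0.0526
Step 3: Vt = 0.39 - 0.167 + 0.92 + 0.0526
Step 4: Vt = 1.1956 V

1.1956


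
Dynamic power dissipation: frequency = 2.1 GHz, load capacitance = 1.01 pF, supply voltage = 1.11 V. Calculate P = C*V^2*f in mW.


Step 1: V^2 = 1.11^2 = 1.2321 V^2
Step 2: P = C*V^2*f = 1.01e-12 F * 1.2321 * 2.1e9 Hz
Step 3: P = 2.6132841e-03 W
Step 4: P = 2.613 mW

2.613


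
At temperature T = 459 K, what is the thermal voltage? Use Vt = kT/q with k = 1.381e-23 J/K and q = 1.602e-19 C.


Step 1: kT = 1.381e-23 * 459 = 6.33879e-21 J
Step 2: Vt = kT/q = 6.33879e-21 / 1.602e-19
Step 3: Vt = 0.03957 V

0.03957


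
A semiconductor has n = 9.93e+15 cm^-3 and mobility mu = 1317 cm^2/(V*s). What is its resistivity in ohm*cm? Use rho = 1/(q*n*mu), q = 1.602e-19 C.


Step 1: sigma = q * n * mu = 1.602e-19 * 9.93e+15 * 1317 = 2.09507e+00 S/cm
Step 2: rho = 1 / sigma = 1 / 2.09507e+00 = 0.4773 ohm*cm

0.4773


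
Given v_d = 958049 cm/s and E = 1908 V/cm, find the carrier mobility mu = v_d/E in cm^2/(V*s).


Step 1: mu = v_d / E
Step 2: mu = 958049 / 1908
Step 3: mu = 502.12 cm^2/(V*s)

502.12


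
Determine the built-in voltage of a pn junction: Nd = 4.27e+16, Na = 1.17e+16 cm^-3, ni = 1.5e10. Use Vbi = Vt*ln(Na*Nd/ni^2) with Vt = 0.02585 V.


Step 1: Compute Na*Nd/ni^2 = 1.17e+16 * 4.27e+16 / (1.5e10)^2 = 2.2204e+12
Step 2: ln(2.2204e+12) = 28.4287
Step 3: Vbi = 0.02585 * 28.4287 = 0.735 V

0.735


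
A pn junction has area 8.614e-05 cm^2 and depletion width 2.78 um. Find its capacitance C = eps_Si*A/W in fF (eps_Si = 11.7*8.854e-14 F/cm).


Step 1: eps_Si = 11.7 * 8.854e-14 = 1.035918e-12 F/cm
Step 2: W in cm = 2.78 * 1e-4 = 2.78e-04 cm
Step 3: C = 1.035918e-12 * 8.614e-05 / 2.78e-04 = 3.209855e-13 F
Step 4: C = 320.99 fF

320.99


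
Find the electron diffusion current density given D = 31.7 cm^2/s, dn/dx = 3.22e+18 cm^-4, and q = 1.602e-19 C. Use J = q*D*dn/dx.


Step 1: J = q * D * (dn/dx)
Step 2: J = 1.602e-19 * 31.7 * 3.22e+18
Step 3: J = 1.64e+01 A/cm^2

1.64e+01


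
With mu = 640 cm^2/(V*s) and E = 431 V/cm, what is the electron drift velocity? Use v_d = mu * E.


Step 1: v_d = mu * E
Step 2: v_d = 640 * 431 = 275840
Step 3: v_d = 2.76e+05 cm/s

2.76e+05


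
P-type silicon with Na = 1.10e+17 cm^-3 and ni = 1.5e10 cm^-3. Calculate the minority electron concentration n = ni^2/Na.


Step 1: Majority hole concentration p ≈ Na = 1.10e+17 cm^-3
Step 2: n = ni^2 / Na = (1.5e10)^2 / 1.10e+17
Step 3: n = 2.05e+03 cm^-3

2.05e+03


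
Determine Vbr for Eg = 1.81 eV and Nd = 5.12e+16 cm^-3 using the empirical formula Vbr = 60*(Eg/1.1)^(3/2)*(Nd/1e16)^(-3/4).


Step 1: Eg/1.1 = 1.81/1.1 = 1.645455
Step 2: (Eg/1.1)^1.5 = 1.645455^1.5 = 2.110712
Step 3: (Nd/1e16)^(-0.75) = (5.12)^(-0.75) = 0.293797
Step 4: Vbr = 60 * 2.110712 * 0.293797 = 37.2 V

37.2


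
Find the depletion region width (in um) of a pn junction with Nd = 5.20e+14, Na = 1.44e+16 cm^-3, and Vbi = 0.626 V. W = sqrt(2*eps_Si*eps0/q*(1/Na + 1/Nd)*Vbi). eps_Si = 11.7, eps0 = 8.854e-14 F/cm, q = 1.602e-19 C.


Step 1: 1/Na + 1/Nd = 1/1.44e+16 + 1/5.20e+14 = 1.99252e-15
Step 2: 2*eps*eps0/q = 2*11.7*8.854e-14/1.602e-19 = 1.293281e+07
Step 3: W^2 = 1.293281e+07 * 1.99252e-15 * 0.626 = 1.61313e-08
Step 4: W = sqrt(1.61313e-08) = 1.270e-04 cm = 1.27 um

1.27


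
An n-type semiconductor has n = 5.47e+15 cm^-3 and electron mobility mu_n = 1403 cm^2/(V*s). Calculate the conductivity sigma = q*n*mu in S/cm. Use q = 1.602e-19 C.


Step 1: sigma = q * n * mu
Step 2: sigma = 1.602e-19 * 5.47e+15 * 1403
Step 3: sigma = 1.229e+00 S/cm

1.229e+00


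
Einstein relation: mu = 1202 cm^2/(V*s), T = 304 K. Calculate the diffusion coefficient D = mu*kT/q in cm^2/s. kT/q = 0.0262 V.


Step 1: D = mu * (kT/q)
Step 2: D = 1202 * 0.0262
Step 3: D = 31.49 cm^2/s

31.49


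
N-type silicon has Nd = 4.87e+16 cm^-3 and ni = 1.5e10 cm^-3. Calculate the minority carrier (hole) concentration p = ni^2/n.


Step 1: Since Nd >> ni, n ≈ Nd = 4.87e+16 cm^-3
Step 2: p = ni^2 / n = (1.5e10)^2 / 4.87e+16
Step 3: p = 2.25e20 / 4.87e+16 = 4.62e+03 cm^-3

4.62e+03


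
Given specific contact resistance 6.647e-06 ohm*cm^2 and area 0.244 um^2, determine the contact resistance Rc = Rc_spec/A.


Step 1: Convert area to cm^2: 0.244 um^2 = 2.4400e-09 cm^2
Step 2: Rc = Rc_spec / A = 6.647e-06 / 2.4400e-09
Step 3: Rc = 2.72e+03 ohms

2.72e+03


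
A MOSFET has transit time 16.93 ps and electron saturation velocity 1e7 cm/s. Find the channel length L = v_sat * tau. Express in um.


Step 1: tau in seconds = 16.93 ps * 1e-12 = 1.6930e-11 s
Step 2: L = v_sat * tau = 1e7 * 1.6930e-11 = 1.6930e-04 cm
Step 3: L in um = 1.6930e-04 * 1e4 = 1.693 um

1.693


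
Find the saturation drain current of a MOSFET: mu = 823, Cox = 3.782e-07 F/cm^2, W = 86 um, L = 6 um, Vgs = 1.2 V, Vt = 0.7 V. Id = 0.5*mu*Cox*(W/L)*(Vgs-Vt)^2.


Step 1: Overdrive voltage Vov = Vgs - Vt = 1.2 - 0.7 = 0.5 V
Step 2: W/L = 86/6 = 14.3333
Step 3: Id = 0.5 * 823 * 3.782e-07 * 14.3333 * 0.5^2
Step 4: Id = 5.58e-04 A

5.58e-04


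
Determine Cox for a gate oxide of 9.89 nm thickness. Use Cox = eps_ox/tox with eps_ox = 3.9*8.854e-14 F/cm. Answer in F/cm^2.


Step 1: eps_ox = 3.9 * 8.854e-14 = 3.45306e-13 F/cm
Step 2: tox in cm = 9.89 nm * 1e-7 = 9.8900e-07 cm
Step 3: Cox = 3.45306e-13 / 9.8900e-07 = 3.49e-07 F/cm^2

3.49e-07


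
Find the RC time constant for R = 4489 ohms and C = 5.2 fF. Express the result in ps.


Step 1: tau = R * C
Step 2: tau = 4489 * 5.2 fF = 4489 * 5.2e-15 F
Step 3: tau = 2.33428e-11 s = 23.3428 ps

23.3428


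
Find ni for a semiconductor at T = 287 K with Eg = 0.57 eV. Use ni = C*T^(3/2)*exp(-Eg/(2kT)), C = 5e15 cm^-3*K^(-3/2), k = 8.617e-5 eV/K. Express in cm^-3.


Step 1: Compute kT = 8.617e-5 * 287 = 0.02473079 eV
Step 2: Exponent = -Eg/(2kT) = -0.57/(2*0.02473079) = -11.52410
Step 3: T^(3/2) = 287^1.5 = 4862.09
Step 4: ni = 5e15 * 4862.09 * exp(-11.52410) = 2.40e+14 cm^-3

2.40e+14


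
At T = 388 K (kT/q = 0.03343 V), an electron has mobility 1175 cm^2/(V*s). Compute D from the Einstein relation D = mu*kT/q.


Step 1: D = mu * (kT/q)
Step 2: D = 1175 * 0.03343
Step 3: D = 39.28 cm^2/s

39.28


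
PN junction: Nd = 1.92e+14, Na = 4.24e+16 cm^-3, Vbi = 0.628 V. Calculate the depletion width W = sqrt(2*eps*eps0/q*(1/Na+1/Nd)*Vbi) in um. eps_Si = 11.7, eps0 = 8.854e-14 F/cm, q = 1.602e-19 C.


Step 1: 1/Na + 1/Nd = 1/4.24e+16 + 1/1.92e+14 = 5.23192e-15
Step 2: 2*eps*eps0/q = 2*11.7*8.854e-14/1.602e-19 = 1.293281e+07
Step 3: W^2 = 1.293281e+07 * 5.23192e-15 * 0.628 = 4.24926e-08
Step 4: W = sqrt(4.24926e-08) = 2.061e-04 cm = 2.061 um

2.061


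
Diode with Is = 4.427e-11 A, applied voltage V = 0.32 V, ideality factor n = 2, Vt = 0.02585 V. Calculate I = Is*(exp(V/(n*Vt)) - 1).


Step 1: V/(n*Vt) = 0.32/(2*0.02585) = 6.1896
Step 2: exp(6.1896) = 4.8765e+02
Step 3: I = 4.427e-11 * (4.8765e+02 - 1) = 2.15e-08 A

2.15e-08


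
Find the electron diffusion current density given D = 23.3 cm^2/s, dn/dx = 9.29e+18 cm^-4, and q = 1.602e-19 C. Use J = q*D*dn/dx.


Step 1: J = q * D * (dn/dx)
Step 2: J = 1.602e-19 * 23.3 * 9.29e+18
Step 3: J = 3.47e+01 A/cm^2

3.47e+01


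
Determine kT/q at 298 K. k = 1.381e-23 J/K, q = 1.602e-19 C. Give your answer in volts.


Step 1: kT = 1.381e-23 * 298 = 4.11538e-21 J
Step 2: Vt = kT/q = 4.11538e-21 / 1.602e-19
Step 3: Vt = 0.02569 V

0.02569


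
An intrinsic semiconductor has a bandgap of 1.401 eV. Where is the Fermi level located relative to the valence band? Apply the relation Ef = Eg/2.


Step 1: For an intrinsic semiconductor, the Fermi level sits at midgap.
Step 2: Ef = Eg / 2 = 1.401 / 2 = 0.7005 eV

0.7005


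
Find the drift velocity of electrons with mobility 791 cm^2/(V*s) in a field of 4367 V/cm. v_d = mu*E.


Step 1: v_d = mu * E
Step 2: v_d = 791 * 4367 = 3454297
Step 3: v_d = 3.45e+06 cm/s

3.45e+06


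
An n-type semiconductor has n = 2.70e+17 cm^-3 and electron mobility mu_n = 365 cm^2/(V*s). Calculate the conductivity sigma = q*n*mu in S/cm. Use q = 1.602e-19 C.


Step 1: sigma = q * n * mu
Step 2: sigma = 1.602e-19 * 2.70e+17 * 365
Step 3: sigma = 1.579e+01 S/cm

1.579e+01


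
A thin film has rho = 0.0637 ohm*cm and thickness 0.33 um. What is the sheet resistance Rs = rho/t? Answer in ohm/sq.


Step 1: Convert thickness to cm: t = 0.33 um = 3.3000e-05 cm
Step 2: Rs = rho / t = 0.0637 / 3.3000e-05
Step 3: Rs = 1930.3 ohm/sq

1930.3


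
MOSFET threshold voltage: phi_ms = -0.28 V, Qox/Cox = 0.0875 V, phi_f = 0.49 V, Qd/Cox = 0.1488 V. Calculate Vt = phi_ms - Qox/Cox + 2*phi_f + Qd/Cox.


Step 1: Vt = phi_ms - Qox/Cox + 2*phi_f + Qd/Cox
Step 2: Vt = -0.28 - 0.0875 + 2*0.49 + 0.1488
Step 3: Vt = -0.28 - 0.0875 + 0.98 + 0.1488
Step 4: Vt = 0.7613 V

0.7613


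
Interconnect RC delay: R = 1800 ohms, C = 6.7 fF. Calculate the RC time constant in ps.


Step 1: tau = R * C
Step 2: tau = 1800 * 6.7 fF = 1800 * 6.7e-15 F
Step 3: tau = 1.206e-11 s = 12.06 ps

12.06


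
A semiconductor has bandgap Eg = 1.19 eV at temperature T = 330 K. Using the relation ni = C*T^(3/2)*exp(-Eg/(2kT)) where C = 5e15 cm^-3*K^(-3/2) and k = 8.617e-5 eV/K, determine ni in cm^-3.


Step 1: Compute kT = 8.617e-5 * 330 = 0.0284361 eV
Step 2: Exponent = -Eg/(2kT) = -1.19/(2*0.0284361) = -20.92411
Step 3: T^(3/2) = 330^1.5 = 5994.75
Step 4: ni = 5e15 * 5994.75 * exp(-20.92411) = 2.45e+10 cm^-3

2.45e+10


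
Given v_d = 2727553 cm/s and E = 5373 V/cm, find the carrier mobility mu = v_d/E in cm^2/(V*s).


Step 1: mu = v_d / E
Step 2: mu = 2727553 / 5373
Step 3: mu = 507.64 cm^2/(V*s)

507.64


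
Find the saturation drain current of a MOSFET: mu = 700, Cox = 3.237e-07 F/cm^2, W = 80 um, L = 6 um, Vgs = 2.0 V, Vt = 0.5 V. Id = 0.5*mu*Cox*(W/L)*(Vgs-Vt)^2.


Step 1: Overdrive voltage Vov = Vgs - Vt = 2.0 - 0.5 = 1.5 V
Step 2: W/L = 80/6 = 13.3333
Step 3: Id = 0.5 * 700 * 3.237e-07 * 13.3333 * 1.5^2
Step 4: Id = 3.40e-03 A

3.40e-03


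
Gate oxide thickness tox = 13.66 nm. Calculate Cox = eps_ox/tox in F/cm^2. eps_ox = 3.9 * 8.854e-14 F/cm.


Step 1: eps_ox = 3.9 * 8.854e-14 = 3.45306e-13 F/cm
Step 2: tox in cm = 13.66 nm * 1e-7 = 1.3660e-06 cm
Step 3: Cox = 3.45306e-13 / 1.3660e-06 = 2.53e-07 F/cm^2

2.53e-07


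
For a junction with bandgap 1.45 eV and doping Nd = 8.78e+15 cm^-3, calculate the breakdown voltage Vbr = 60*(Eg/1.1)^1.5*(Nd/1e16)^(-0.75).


Step 1: Eg/1.1 = 1.45/1.1 = 1.318182
Step 2: (Eg/1.1)^1.5 = 1.318182^1.5 = 1.513433
Step 3: (Nd/1e16)^(-0.75) = (0.878)^(-0.75) = 1.102501
Step 4: Vbr = 60 * 1.513433 * 1.102501 = 100.1 V

100.1


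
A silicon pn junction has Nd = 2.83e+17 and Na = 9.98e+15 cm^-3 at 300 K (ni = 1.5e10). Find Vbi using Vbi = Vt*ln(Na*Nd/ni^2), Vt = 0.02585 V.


Step 1: Compute Na*Nd/ni^2 = 9.98e+15 * 2.83e+17 / (1.5e10)^2 = 1.2553e+13
Step 2: ln(1.2553e+13) = 30.1610
Step 3: Vbi = 0.02585 * 30.1610 = 0.78 V

0.78


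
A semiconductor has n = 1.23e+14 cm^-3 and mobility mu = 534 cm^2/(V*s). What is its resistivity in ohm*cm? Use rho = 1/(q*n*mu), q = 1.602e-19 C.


Step 1: sigma = q * n * mu = 1.602e-19 * 1.23e+14 * 534 = 1.05223e-02 S/cm
Step 2: rho = 1 / sigma = 1 / 1.05223e-02 = 95.04 ohm*cm

95.04


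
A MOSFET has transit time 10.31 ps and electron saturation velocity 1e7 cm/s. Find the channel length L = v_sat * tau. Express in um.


Step 1: tau in seconds = 10.31 ps * 1e-12 = 1.0310e-11 s
Step 2: L = v_sat * tau = 1e7 * 1.0310e-11 = 1.0310e-04 cm
Step 3: L in um = 1.0310e-04 * 1e4 = 1.031 um

1.031


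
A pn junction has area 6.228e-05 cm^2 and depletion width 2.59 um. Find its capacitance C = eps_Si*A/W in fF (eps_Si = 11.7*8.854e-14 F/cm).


Step 1: eps_Si = 11.7 * 8.854e-14 = 1.035918e-12 F/cm
Step 2: W in cm = 2.59 * 1e-4 = 2.59e-04 cm
Step 3: C = 1.035918e-12 * 6.228e-05 / 2.59e-04 = 2.491003e-13 F
Step 4: C = 249.1 fF

249.1


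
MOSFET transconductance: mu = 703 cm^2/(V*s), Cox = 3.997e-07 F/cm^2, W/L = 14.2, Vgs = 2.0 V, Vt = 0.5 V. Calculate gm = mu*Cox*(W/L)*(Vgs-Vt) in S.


Step 1: Vov = Vgs - Vt = 2.0 - 0.5 = 1.5 V
Step 2: gm = mu * Cox * (W/L) * Vov
Step 3: gm = 703 * 3.997e-07 * 14.2 * 1.5 = 5.99e-03 S

5.99e-03


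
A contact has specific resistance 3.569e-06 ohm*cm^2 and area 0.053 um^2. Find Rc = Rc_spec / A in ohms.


Step 1: Convert area to cm^2: 0.053 um^2 = 5.3000e-10 cm^2
Step 2: Rc = Rc_spec / A = 3.569e-06 / 5.3000e-10
Step 3: Rc = 6.73e+03 ohms

6.73e+03


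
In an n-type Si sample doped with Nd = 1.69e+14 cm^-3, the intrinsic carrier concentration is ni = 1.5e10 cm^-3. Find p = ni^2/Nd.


Step 1: Since Nd >> ni, n ≈ Nd = 1.69e+14 cm^-3
Step 2: p = ni^2 / n = (1.5e10)^2 / 1.69e+14
Step 3: p = 2.25e20 / 1.69e+14 = 1.33e+06 cm^-3

1.33e+06


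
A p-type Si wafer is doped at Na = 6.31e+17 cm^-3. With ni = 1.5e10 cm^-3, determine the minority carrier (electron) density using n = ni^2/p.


Step 1: Majority hole concentration p ≈ Na = 6.31e+17 cm^-3
Step 2: n = ni^2 / Na = (1.5e10)^2 / 6.31e+17
Step 3: n = 3.57e+02 cm^-3

3.57e+02


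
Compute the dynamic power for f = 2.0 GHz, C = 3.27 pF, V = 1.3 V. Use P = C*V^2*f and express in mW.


Step 1: V^2 = 1.3^2 = 1.69 V^2
Step 2: P = C*V^2*f = 3.27e-12 F * 1.69 * 2.0e9 Hz
Step 3: P = 1.10526e-02 W
Step 4: P = 11.053 mW

11.053


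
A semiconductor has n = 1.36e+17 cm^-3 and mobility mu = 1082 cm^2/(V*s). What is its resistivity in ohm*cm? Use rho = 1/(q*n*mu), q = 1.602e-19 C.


Step 1: sigma = q * n * mu = 1.602e-19 * 1.36e+17 * 1082 = 2.35738e+01 S/cm
Step 2: rho = 1 / sigma = 1 / 2.35738e+01 = 0.04242 ohm*cm

0.04242


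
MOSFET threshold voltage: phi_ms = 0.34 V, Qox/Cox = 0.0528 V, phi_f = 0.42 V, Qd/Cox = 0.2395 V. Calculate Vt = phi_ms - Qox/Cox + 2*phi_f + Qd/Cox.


Step 1: Vt = phi_ms - Qox/Cox + 2*phi_f + Qd/Cox
Step 2: Vt = 0.34 - 0.0528 + 2*0.42 + 0.2395
Step 3: Vt = 0.34 - 0.0528 + 0.84 + 0.2395
Step 4: Vt = 1.3667 V

1.3667


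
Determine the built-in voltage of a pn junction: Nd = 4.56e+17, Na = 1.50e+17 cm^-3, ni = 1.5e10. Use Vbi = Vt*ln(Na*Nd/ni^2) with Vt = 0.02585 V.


Step 1: Compute Na*Nd/ni^2 = 1.50e+17 * 4.56e+17 / (1.5e10)^2 = 3.0400e+14
Step 2: ln(3.0400e+14) = 33.3480
Step 3: Vbi = 0.02585 * 33.3480 = 0.862 V

0.862


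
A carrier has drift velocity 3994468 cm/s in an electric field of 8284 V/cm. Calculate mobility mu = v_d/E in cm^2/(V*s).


Step 1: mu = v_d / E
Step 2: mu = 3994468 / 8284
Step 3: mu = 482.19 cm^2/(V*s)

482.19


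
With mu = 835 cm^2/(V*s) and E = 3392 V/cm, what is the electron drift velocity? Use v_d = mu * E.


Step 1: v_d = mu * E
Step 2: v_d = 835 * 3392 = 2832320
Step 3: v_d = 2.83e+06 cm/s

2.83e+06


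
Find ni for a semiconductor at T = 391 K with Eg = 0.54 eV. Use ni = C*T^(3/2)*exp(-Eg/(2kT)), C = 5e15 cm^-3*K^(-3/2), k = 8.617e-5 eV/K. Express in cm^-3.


Step 1: Compute kT = 8.617e-5 * 391 = 0.03369247 eV
Step 2: Exponent = -Eg/(2kT) = -0.54/(2*0.03369247) = -8.01366
Step 3: T^(3/2) = 391^1.5 = 7731.52
Step 4: ni = 5e15 * 7731.52 * exp(-8.01366) = 1.28e+16 cm^-3

1.28e+16


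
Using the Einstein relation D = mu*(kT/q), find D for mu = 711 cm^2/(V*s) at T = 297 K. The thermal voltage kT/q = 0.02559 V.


Step 1: D = mu * (kT/q)
Step 2: D = 711 * 0.02559
Step 3: D = 18.19 cm^2/s

18.19


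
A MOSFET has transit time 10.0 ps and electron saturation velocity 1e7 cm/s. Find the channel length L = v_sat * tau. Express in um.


Step 1: tau in seconds = 10.0 ps * 1e-12 = 1.0000e-11 s
Step 2: L = v_sat * tau = 1e7 * 1.0000e-11 = 1.0000e-04 cm
Step 3: L in um = 1.0000e-04 * 1e4 = 1.0 um

1.0


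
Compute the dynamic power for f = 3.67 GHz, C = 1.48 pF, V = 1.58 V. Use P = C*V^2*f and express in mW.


Step 1: V^2 = 1.58^2 = 2.4964 V^2
Step 2: P = C*V^2*f = 1.48e-12 F * 2.4964 * 3.67e9 Hz
Step 3: P = 1.355944624e-02 W
Step 4: P = 13.559 mW

13.559


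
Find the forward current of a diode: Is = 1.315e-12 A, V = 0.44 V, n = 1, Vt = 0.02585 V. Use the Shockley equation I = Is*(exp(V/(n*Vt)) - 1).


Step 1: V/(n*Vt) = 0.44/(1*0.02585) = 17.0213
Step 2: exp(17.0213) = 2.4675e+07
Step 3: I = 1.315e-12 * (2.4675e+07 - 1) = 3.24e-05 A

3.24e-05


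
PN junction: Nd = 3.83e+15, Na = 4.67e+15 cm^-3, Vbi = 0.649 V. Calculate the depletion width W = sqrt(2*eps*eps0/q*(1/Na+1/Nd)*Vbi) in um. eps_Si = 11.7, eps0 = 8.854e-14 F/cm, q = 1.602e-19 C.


Step 1: 1/Na + 1/Nd = 1/4.67e+15 + 1/3.83e+15 = 4.75229e-16
Step 2: 2*eps*eps0/q = 2*11.7*8.854e-14/1.602e-19 = 1.293281e+07
Step 3: W^2 = 1.293281e+07 * 4.75229e-16 * 0.649 = 3.98878e-09
Step 4: W = sqrt(3.98878e-09) = 6.316e-05 cm = 0.6316 um

0.6316


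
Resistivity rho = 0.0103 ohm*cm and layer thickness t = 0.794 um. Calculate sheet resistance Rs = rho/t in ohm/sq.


Step 1: Convert thickness to cm: t = 0.794 um = 7.9400e-05 cm
Step 2: Rs = rho / t = 0.0103 / 7.9400e-05
Step 3: Rs = 129.7 ohm/sq

129.7


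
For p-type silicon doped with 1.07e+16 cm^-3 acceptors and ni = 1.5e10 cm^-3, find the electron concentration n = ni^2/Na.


Step 1: Majority hole concentration p ≈ Na = 1.07e+16 cm^-3
Step 2: n = ni^2 / Na = (1.5e10)^2 / 1.07e+16
Step 3: n = 2.10e+04 cm^-3

2.10e+04


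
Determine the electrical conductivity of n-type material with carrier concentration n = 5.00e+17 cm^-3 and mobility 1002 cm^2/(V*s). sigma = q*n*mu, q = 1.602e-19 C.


Step 1: sigma = q * n * mu
Step 2: sigma = 1.602e-19 * 5.00e+17 * 1002
Step 3: sigma = 8.026e+01 S/cm

8.026e+01


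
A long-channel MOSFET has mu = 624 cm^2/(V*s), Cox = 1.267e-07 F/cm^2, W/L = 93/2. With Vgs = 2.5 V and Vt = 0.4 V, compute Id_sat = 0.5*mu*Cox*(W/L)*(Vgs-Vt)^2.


Step 1: Overdrive voltage Vov = Vgs - Vt = 2.5 - 0.4 = 2.1 V
Step 2: W/L = 93/2 = 46.5
Step 3: Id = 0.5 * 624 * 1.267e-07 * 46.5 * 2.1^2
Step 4: Id = 8.11e-03 A

8.11e-03


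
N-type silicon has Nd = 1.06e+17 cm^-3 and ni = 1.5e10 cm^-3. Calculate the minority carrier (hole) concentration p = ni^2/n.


Step 1: Since Nd >> ni, n ≈ Nd = 1.06e+17 cm^-3
Step 2: p = ni^2 / n = (1.5e10)^2 / 1.06e+17
Step 3: p = 2.25e20 / 1.06e+17 = 2.12e+03 cm^-3

2.12e+03


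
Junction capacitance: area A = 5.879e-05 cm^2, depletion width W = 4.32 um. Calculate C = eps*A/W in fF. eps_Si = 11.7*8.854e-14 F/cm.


Step 1: eps_Si = 11.7 * 8.854e-14 = 1.035918e-12 F/cm
Step 2: W in cm = 4.32 * 1e-4 = 4.32e-04 cm
Step 3: C = 1.035918e-12 * 5.879e-05 / 4.32e-04 = 1.409760e-13 F
Step 4: C = 140.98 fF

140.98


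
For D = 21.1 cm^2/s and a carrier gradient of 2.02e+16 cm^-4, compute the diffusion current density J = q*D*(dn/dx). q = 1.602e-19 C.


Step 1: J = q * D * (dn/dx)
Step 2: J = 1.602e-19 * 21.1 * 2.02e+16
Step 3: J = 6.83e-02 A/cm^2

6.83e-02


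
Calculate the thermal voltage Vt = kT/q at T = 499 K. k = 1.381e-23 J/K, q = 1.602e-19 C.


Step 1: kT = 1.381e-23 * 499 = 6.89119e-21 J
Step 2: Vt = kT/q = 6.89119e-21 / 1.602e-19
Step 3: Vt = 0.04302 V

0.04302


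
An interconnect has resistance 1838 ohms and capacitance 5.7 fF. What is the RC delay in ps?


Step 1: tau = R * C
Step 2: tau = 1838 * 5.7 fF = 1838 * 5.7e-15 F
Step 3: tau = 1.04766e-11 s = 10.4766 ps

10.4766


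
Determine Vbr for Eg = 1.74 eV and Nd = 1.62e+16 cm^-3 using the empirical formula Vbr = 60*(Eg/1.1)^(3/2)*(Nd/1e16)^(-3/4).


Step 1: Eg/1.1 = 1.74/1.1 = 1.581818
Step 2: (Eg/1.1)^1.5 = 1.581818^1.5 = 1.989458
Step 3: (Nd/1e16)^(-0.75) = (1.62)^(-0.75) = 0.696408
Step 4: Vbr = 60 * 1.989458 * 0.696408 = 83.1 V

83.1


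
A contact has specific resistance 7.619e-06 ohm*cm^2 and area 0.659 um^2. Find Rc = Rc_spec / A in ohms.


Step 1: Convert area to cm^2: 0.659 um^2 = 6.5900e-09 cm^2
Step 2: Rc = Rc_spec / A = 7.619e-06 / 6.5900e-09
Step 3: Rc = 1.16e+03 ohms

1.16e+03


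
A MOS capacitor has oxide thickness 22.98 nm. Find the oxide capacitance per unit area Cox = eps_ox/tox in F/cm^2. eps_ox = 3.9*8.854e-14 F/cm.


Step 1: eps_ox = 3.9 * 8.854e-14 = 3.45306e-13 F/cm
Step 2: tox in cm = 22.98 nm * 1e-7 = 2.2980e-06 cm
Step 3: Cox = 3.45306e-13 / 2.2980e-06 = 1.50e-07 F/cm^2

1.50e-07


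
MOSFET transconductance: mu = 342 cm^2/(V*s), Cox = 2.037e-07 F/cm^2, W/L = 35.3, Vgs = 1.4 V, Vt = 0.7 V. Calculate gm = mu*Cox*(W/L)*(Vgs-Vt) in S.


Step 1: Vov = Vgs - Vt = 1.4 - 0.7 = 0.7 V
Step 2: gm = mu * Cox * (W/L) * Vov
Step 3: gm = 342 * 2.037e-07 * 35.3 * 0.7 = 1.72e-03 S

1.72e-03


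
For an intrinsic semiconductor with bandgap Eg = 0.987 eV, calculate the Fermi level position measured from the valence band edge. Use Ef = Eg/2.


Step 1: For an intrinsic semiconductor, the Fermi level sits at midgap.
Step 2: Ef = Eg / 2 = 0.987 / 2 = 0.4935 eV

0.4935
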